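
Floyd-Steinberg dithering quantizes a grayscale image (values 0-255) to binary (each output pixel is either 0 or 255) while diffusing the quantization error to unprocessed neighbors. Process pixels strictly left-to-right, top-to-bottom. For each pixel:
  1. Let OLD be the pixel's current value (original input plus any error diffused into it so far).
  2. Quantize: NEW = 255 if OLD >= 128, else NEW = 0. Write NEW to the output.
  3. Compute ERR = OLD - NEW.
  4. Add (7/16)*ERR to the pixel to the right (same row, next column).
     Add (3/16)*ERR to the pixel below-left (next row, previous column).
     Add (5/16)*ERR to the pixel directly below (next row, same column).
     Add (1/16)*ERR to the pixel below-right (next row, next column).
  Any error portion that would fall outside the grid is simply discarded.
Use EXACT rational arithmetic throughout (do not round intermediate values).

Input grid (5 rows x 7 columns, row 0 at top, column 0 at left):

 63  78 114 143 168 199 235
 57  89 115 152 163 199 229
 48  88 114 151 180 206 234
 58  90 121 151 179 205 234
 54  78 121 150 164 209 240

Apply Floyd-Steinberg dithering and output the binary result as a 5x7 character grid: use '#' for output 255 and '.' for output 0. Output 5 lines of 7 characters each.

(0,0): OLD=63 → NEW=0, ERR=63
(0,1): OLD=1689/16 → NEW=0, ERR=1689/16
(0,2): OLD=41007/256 → NEW=255, ERR=-24273/256
(0,3): OLD=415817/4096 → NEW=0, ERR=415817/4096
(0,4): OLD=13920767/65536 → NEW=255, ERR=-2790913/65536
(0,5): OLD=189130233/1048576 → NEW=255, ERR=-78256647/1048576
(0,6): OLD=3394849231/16777216 → NEW=255, ERR=-883340849/16777216
(1,0): OLD=24699/256 → NEW=0, ERR=24699/256
(1,1): OLD=307933/2048 → NEW=255, ERR=-214307/2048
(1,2): OLD=4274337/65536 → NEW=0, ERR=4274337/65536
(1,3): OLD=51995661/262144 → NEW=255, ERR=-14851059/262144
(1,4): OLD=1967262727/16777216 → NEW=0, ERR=1967262727/16777216
(1,5): OLD=28782233399/134217728 → NEW=255, ERR=-5443287241/134217728
(1,6): OLD=408320259929/2147483648 → NEW=255, ERR=-139288070311/2147483648
(2,0): OLD=1917903/32768 → NEW=0, ERR=1917903/32768
(2,1): OLD=103982165/1048576 → NEW=0, ERR=103982165/1048576
(2,2): OLD=2694486847/16777216 → NEW=255, ERR=-1583703233/16777216
(2,3): OLD=15845755399/134217728 → NEW=0, ERR=15845755399/134217728
(2,4): OLD=276112124791/1073741824 → NEW=255, ERR=2307959671/1073741824
(2,5): OLD=6508899978045/34359738368 → NEW=255, ERR=-2252833305795/34359738368
(2,6): OLD=100336500150651/549755813888 → NEW=255, ERR=-39851232390789/549755813888
(3,0): OLD=1591889503/16777216 → NEW=0, ERR=1591889503/16777216
(3,1): OLD=19925923699/134217728 → NEW=255, ERR=-14299596941/134217728
(3,2): OLD=78623598409/1073741824 → NEW=0, ERR=78623598409/1073741824
(3,3): OLD=920980630927/4294967296 → NEW=255, ERR=-174236029553/4294967296
(3,4): OLD=86316360043103/549755813888 → NEW=255, ERR=-53871372498337/549755813888
(3,5): OLD=563750387889933/4398046511104 → NEW=255, ERR=-557751472441587/4398046511104
(3,6): OLD=10679613871708947/70368744177664 → NEW=255, ERR=-7264415893595373/70368744177664
(4,0): OLD=136740906289/2147483648 → NEW=0, ERR=136740906289/2147483648
(4,1): OLD=3168781628285/34359738368 → NEW=0, ERR=3168781628285/34359738368
(4,2): OLD=93439339097715/549755813888 → NEW=255, ERR=-46748393443725/549755813888
(4,3): OLD=379652652600801/4398046511104 → NEW=0, ERR=379652652600801/4398046511104
(4,4): OLD=5095757800910995/35184372088832 → NEW=255, ERR=-3876257081741165/35184372088832
(4,5): OLD=107736580229831891/1125899906842624 → NEW=0, ERR=107736580229831891/1125899906842624
(4,6): OLD=4353674055451823285/18014398509481984 → NEW=255, ERR=-239997564466082635/18014398509481984
Row 0: ..#.###
Row 1: .#.#.##
Row 2: ..#.###
Row 3: .#.####
Row 4: ..#.#.#

Answer: ..#.###
.#.#.##
..#.###
.#.####
..#.#.#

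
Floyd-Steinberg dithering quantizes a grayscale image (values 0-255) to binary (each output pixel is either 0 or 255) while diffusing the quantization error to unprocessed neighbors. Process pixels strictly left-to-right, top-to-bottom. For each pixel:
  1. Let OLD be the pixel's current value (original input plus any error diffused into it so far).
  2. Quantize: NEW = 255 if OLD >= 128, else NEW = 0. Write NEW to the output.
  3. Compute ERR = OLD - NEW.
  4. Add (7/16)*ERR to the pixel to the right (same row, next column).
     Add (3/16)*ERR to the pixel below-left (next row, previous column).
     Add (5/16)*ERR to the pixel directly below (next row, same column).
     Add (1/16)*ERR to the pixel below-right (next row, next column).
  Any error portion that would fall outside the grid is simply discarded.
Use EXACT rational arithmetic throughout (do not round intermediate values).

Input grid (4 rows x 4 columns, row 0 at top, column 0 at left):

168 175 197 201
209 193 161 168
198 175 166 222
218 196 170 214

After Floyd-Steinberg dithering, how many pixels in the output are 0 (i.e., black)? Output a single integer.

Answer: 3

Derivation:
(0,0): OLD=168 → NEW=255, ERR=-87
(0,1): OLD=2191/16 → NEW=255, ERR=-1889/16
(0,2): OLD=37209/256 → NEW=255, ERR=-28071/256
(0,3): OLD=626799/4096 → NEW=255, ERR=-417681/4096
(1,0): OLD=40877/256 → NEW=255, ERR=-24403/256
(1,1): OLD=181051/2048 → NEW=0, ERR=181051/2048
(1,2): OLD=9103703/65536 → NEW=255, ERR=-7607977/65536
(1,3): OLD=82304273/1048576 → NEW=0, ERR=82304273/1048576
(2,0): OLD=6055097/32768 → NEW=255, ERR=-2300743/32768
(2,1): OLD=151187459/1048576 → NEW=255, ERR=-116199421/1048576
(2,2): OLD=212824335/2097152 → NEW=0, ERR=212824335/2097152
(2,3): OLD=9518441715/33554432 → NEW=255, ERR=962061555/33554432
(3,0): OLD=2940715945/16777216 → NEW=255, ERR=-1337474135/16777216
(3,1): OLD=37884880375/268435456 → NEW=255, ERR=-30566160905/268435456
(3,2): OLD=645731313929/4294967296 → NEW=255, ERR=-449485346551/4294967296
(3,3): OLD=12611154228927/68719476736 → NEW=255, ERR=-4912312338753/68719476736
Output grid:
  Row 0: ####  (0 black, running=0)
  Row 1: #.#.  (2 black, running=2)
  Row 2: ##.#  (1 black, running=3)
  Row 3: ####  (0 black, running=3)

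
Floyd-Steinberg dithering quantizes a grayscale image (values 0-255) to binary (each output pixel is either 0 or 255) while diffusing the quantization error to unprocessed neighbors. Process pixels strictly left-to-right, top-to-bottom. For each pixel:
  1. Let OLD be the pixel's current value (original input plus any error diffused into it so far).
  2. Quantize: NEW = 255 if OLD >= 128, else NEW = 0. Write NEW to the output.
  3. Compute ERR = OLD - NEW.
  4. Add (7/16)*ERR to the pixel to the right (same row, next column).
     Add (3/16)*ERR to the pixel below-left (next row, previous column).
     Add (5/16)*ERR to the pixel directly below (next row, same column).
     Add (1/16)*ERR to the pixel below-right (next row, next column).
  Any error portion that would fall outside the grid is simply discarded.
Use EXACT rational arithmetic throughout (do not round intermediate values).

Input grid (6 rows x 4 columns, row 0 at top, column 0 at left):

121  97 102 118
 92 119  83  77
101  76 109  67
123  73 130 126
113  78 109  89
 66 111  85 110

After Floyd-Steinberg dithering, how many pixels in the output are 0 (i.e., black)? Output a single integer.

(0,0): OLD=121 → NEW=0, ERR=121
(0,1): OLD=2399/16 → NEW=255, ERR=-1681/16
(0,2): OLD=14345/256 → NEW=0, ERR=14345/256
(0,3): OLD=583743/4096 → NEW=255, ERR=-460737/4096
(1,0): OLD=28189/256 → NEW=0, ERR=28189/256
(1,1): OLD=312139/2048 → NEW=255, ERR=-210101/2048
(1,2): OLD=1833127/65536 → NEW=0, ERR=1833127/65536
(1,3): OLD=60385601/1048576 → NEW=0, ERR=60385601/1048576
(2,0): OLD=3806825/32768 → NEW=0, ERR=3806825/32768
(2,1): OLD=112086931/1048576 → NEW=0, ERR=112086931/1048576
(2,2): OLD=354195039/2097152 → NEW=255, ERR=-180578721/2097152
(2,3): OLD=1646611971/33554432 → NEW=0, ERR=1646611971/33554432
(3,0): OLD=3008950361/16777216 → NEW=255, ERR=-1269239719/16777216
(3,1): OLD=17293269831/268435456 → NEW=0, ERR=17293269831/268435456
(3,2): OLD=632041197497/4294967296 → NEW=255, ERR=-463175462983/4294967296
(3,3): OLD=6100432268687/68719476736 → NEW=0, ERR=6100432268687/68719476736
(4,0): OLD=435671936421/4294967296 → NEW=0, ERR=435671936421/4294967296
(4,1): OLD=4039416284911/34359738368 → NEW=0, ERR=4039416284911/34359738368
(4,2): OLD=162072932260495/1099511627776 → NEW=255, ERR=-118302532822385/1099511627776
(4,3): OLD=1107048491167641/17592186044416 → NEW=0, ERR=1107048491167641/17592186044416
(5,0): OLD=65829010028181/549755813888 → NEW=0, ERR=65829010028181/549755813888
(5,1): OLD=3277269814167091/17592186044416 → NEW=255, ERR=-1208737627158989/17592186044416
(5,2): OLD=355916675496231/8796093022208 → NEW=0, ERR=355916675496231/8796093022208
(5,3): OLD=39587482825799439/281474976710656 → NEW=255, ERR=-32188636235417841/281474976710656
Output grid:
  Row 0: .#.#  (2 black, running=2)
  Row 1: .#..  (3 black, running=5)
  Row 2: ..#.  (3 black, running=8)
  Row 3: #.#.  (2 black, running=10)
  Row 4: ..#.  (3 black, running=13)
  Row 5: .#.#  (2 black, running=15)

Answer: 15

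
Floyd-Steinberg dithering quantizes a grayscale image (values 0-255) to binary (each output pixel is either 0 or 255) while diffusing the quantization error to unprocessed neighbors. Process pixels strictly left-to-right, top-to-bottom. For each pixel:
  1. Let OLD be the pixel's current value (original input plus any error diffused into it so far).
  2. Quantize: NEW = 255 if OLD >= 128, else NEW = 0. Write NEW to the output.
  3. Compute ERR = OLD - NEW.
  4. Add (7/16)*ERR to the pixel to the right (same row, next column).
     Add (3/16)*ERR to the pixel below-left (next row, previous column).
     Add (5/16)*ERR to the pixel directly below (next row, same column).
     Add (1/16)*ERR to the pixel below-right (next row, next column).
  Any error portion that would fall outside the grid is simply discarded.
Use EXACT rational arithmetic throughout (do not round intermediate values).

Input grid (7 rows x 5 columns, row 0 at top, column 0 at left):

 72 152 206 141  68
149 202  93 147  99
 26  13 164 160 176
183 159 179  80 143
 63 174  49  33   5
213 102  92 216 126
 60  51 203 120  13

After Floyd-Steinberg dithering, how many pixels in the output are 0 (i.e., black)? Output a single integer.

(0,0): OLD=72 → NEW=0, ERR=72
(0,1): OLD=367/2 → NEW=255, ERR=-143/2
(0,2): OLD=5591/32 → NEW=255, ERR=-2569/32
(0,3): OLD=54209/512 → NEW=0, ERR=54209/512
(0,4): OLD=936519/8192 → NEW=0, ERR=936519/8192
(1,0): OLD=5059/32 → NEW=255, ERR=-3101/32
(1,1): OLD=32437/256 → NEW=0, ERR=32437/256
(1,2): OLD=1136473/8192 → NEW=255, ERR=-952487/8192
(1,3): OLD=4772197/32768 → NEW=255, ERR=-3583643/32768
(1,4): OLD=49018767/524288 → NEW=0, ERR=49018767/524288
(2,0): OLD=79767/4096 → NEW=0, ERR=79767/4096
(2,1): OLD=4359277/131072 → NEW=0, ERR=4359277/131072
(2,2): OLD=271852935/2097152 → NEW=255, ERR=-262920825/2097152
(2,3): OLD=2725886117/33554432 → NEW=0, ERR=2725886117/33554432
(2,4): OLD=125586838339/536870912 → NEW=255, ERR=-11315244221/536870912
(3,0): OLD=409619367/2097152 → NEW=255, ERR=-125154393/2097152
(3,1): OLD=2029947163/16777216 → NEW=0, ERR=2029947163/16777216
(3,2): OLD=112779120793/536870912 → NEW=255, ERR=-24122961767/536870912
(3,3): OLD=79393932561/1073741824 → NEW=0, ERR=79393932561/1073741824
(3,4): OLD=2986554734773/17179869184 → NEW=255, ERR=-1394311907147/17179869184
(4,0): OLD=17995099497/268435456 → NEW=0, ERR=17995099497/268435456
(4,1): OLD=1966963148137/8589934592 → NEW=255, ERR=-223470172823/8589934592
(4,2): OLD=6185167897927/137438953472 → NEW=0, ERR=6185167897927/137438953472
(4,3): OLD=127037095573865/2199023255552 → NEW=0, ERR=127037095573865/2199023255552
(4,4): OLD=335420682772063/35184372088832 → NEW=0, ERR=335420682772063/35184372088832
(5,0): OLD=31483302490587/137438953472 → NEW=255, ERR=-3563630644773/137438953472
(5,1): OLD=104623169181649/1099511627776 → NEW=0, ERR=104623169181649/1099511627776
(5,2): OLD=5520402955028697/35184372088832 → NEW=255, ERR=-3451611927623463/35184372088832
(5,3): OLD=27547134780433463/140737488355328 → NEW=255, ERR=-8340924750175177/140737488355328
(5,4): OLD=240179091045283629/2251799813685248 → NEW=0, ERR=240179091045283629/2251799813685248
(6,0): OLD=1226855444418987/17592186044416 → NEW=0, ERR=1226855444418987/17592186044416
(6,1): OLD=51359005687484293/562949953421312 → NEW=0, ERR=51359005687484293/562949953421312
(6,2): OLD=1865321499933836551/9007199254740992 → NEW=255, ERR=-431514310025116409/9007199254740992
(6,3): OLD=13602662917942630157/144115188075855872 → NEW=0, ERR=13602662917942630157/144115188075855872
(6,4): OLD=193510801735687812507/2305843009213693952 → NEW=0, ERR=193510801735687812507/2305843009213693952
Output grid:
  Row 0: .##..  (3 black, running=3)
  Row 1: #.##.  (2 black, running=5)
  Row 2: ..#.#  (3 black, running=8)
  Row 3: #.#.#  (2 black, running=10)
  Row 4: .#...  (4 black, running=14)
  Row 5: #.##.  (2 black, running=16)
  Row 6: ..#..  (4 black, running=20)

Answer: 20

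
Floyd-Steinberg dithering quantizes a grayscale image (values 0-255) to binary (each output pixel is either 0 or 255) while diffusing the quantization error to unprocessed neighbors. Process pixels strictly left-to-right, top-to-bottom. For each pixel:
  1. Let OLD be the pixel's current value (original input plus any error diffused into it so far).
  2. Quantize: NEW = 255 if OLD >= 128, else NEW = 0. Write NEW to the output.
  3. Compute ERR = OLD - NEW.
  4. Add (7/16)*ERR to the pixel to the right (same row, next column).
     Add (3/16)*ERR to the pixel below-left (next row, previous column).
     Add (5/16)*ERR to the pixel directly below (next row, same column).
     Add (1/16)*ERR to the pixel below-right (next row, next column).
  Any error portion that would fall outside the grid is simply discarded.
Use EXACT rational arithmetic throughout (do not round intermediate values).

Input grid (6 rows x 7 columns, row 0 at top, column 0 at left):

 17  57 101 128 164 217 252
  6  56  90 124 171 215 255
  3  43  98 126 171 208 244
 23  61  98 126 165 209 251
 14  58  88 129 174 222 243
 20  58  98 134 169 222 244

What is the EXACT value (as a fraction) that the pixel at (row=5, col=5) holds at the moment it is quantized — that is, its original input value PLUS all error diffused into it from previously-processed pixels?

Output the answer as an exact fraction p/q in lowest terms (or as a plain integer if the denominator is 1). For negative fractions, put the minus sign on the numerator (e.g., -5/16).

(0,0): OLD=17 → NEW=0, ERR=17
(0,1): OLD=1031/16 → NEW=0, ERR=1031/16
(0,2): OLD=33073/256 → NEW=255, ERR=-32207/256
(0,3): OLD=298839/4096 → NEW=0, ERR=298839/4096
(0,4): OLD=12839777/65536 → NEW=255, ERR=-3871903/65536
(0,5): OLD=200437671/1048576 → NEW=255, ERR=-66949209/1048576
(0,6): OLD=3759213969/16777216 → NEW=255, ERR=-518976111/16777216
(1,0): OLD=5989/256 → NEW=0, ERR=5989/256
(1,1): OLD=130755/2048 → NEW=0, ERR=130755/2048
(1,2): OLD=6312703/65536 → NEW=0, ERR=6312703/65536
(1,3): OLD=44564691/262144 → NEW=255, ERR=-22282029/262144
(1,4): OLD=1810910041/16777216 → NEW=0, ERR=1810910041/16777216
(1,5): OLD=31242960553/134217728 → NEW=255, ERR=-2982560087/134217728
(1,6): OLD=497401866439/2147483648 → NEW=255, ERR=-50206463801/2147483648
(2,0): OLD=730129/32768 → NEW=0, ERR=730129/32768
(2,1): OLD=96702667/1048576 → NEW=0, ERR=96702667/1048576
(2,2): OLD=2625664289/16777216 → NEW=255, ERR=-1652525791/16777216
(2,3): OLD=11086859865/134217728 → NEW=0, ERR=11086859865/134217728
(2,4): OLD=248454022697/1073741824 → NEW=255, ERR=-25350142423/1073741824
(2,5): OLD=6634495873507/34359738368 → NEW=255, ERR=-2127237410333/34359738368
(2,6): OLD=114469704229989/549755813888 → NEW=255, ERR=-25718028311451/549755813888
(3,0): OLD=792804609/16777216 → NEW=0, ERR=792804609/16777216
(3,1): OLD=12538328557/134217728 → NEW=0, ERR=12538328557/134217728
(3,2): OLD=138879593367/1073741824 → NEW=255, ERR=-134924571753/1073741824
(3,3): OLD=370463457905/4294967296 → NEW=0, ERR=370463457905/4294967296
(3,4): OLD=103856164040961/549755813888 → NEW=255, ERR=-36331568500479/549755813888
(3,5): OLD=661875055728275/4398046511104 → NEW=255, ERR=-459626804603245/4398046511104
(3,6): OLD=13144159635390285/70368744177664 → NEW=255, ERR=-4799870129914035/70368744177664
(4,0): OLD=99391941103/2147483648 → NEW=0, ERR=99391941103/2147483648
(4,1): OLD=2983606257059/34359738368 → NEW=0, ERR=2983606257059/34359738368
(4,2): OLD=59776759041389/549755813888 → NEW=0, ERR=59776759041389/549755813888
(4,3): OLD=806076919987391/4398046511104 → NEW=255, ERR=-315424940344129/4398046511104
(4,4): OLD=3791699165785229/35184372088832 → NEW=0, ERR=3791699165785229/35184372088832
(4,5): OLD=247213372113992717/1125899906842624 → NEW=255, ERR=-39891104130876403/1125899906842624
(4,6): OLD=3596607036516433771/18014398509481984 → NEW=255, ERR=-997064583401472149/18014398509481984
(5,0): OLD=27897290337177/549755813888 → NEW=0, ERR=27897290337177/549755813888
(5,1): OLD=574458771129779/4398046511104 → NEW=255, ERR=-547043089201741/4398046511104
(5,2): OLD=2446766223262805/35184372088832 → NEW=0, ERR=2446766223262805/35184372088832
(5,3): OLD=47573234891767433/281474976710656 → NEW=255, ERR=-24202884169449847/281474976710656
(5,4): OLD=2773002360762769987/18014398509481984 → NEW=255, ERR=-1820669259155135933/18014398509481984
(5,5): OLD=23500663291900782099/144115188075855872 → NEW=255, ERR=-13248709667442465261/144115188075855872
Target (5,5): original=222, with diffused error = 23500663291900782099/144115188075855872

Answer: 23500663291900782099/144115188075855872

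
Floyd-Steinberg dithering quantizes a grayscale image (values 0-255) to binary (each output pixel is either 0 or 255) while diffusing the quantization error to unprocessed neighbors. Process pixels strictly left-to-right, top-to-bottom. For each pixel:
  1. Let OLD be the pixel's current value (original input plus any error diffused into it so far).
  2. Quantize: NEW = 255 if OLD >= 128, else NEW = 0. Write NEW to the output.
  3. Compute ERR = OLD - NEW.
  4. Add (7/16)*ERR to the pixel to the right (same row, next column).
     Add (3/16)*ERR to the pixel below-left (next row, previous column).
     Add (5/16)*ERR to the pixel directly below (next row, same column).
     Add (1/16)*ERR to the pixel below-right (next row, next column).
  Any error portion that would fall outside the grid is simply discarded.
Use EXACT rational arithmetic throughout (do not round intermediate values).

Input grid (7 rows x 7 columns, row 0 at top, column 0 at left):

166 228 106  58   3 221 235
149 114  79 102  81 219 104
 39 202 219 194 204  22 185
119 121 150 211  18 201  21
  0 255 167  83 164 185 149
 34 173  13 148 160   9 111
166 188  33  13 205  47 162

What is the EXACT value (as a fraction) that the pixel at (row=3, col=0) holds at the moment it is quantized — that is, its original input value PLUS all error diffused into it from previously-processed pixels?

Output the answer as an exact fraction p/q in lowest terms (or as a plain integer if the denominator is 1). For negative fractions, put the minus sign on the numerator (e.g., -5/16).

(0,0): OLD=166 → NEW=255, ERR=-89
(0,1): OLD=3025/16 → NEW=255, ERR=-1055/16
(0,2): OLD=19751/256 → NEW=0, ERR=19751/256
(0,3): OLD=375825/4096 → NEW=0, ERR=375825/4096
(0,4): OLD=2827383/65536 → NEW=0, ERR=2827383/65536
(0,5): OLD=251526977/1048576 → NEW=255, ERR=-15859903/1048576
(0,6): OLD=3831626439/16777216 → NEW=255, ERR=-446563641/16777216
(1,0): OLD=27859/256 → NEW=0, ERR=27859/256
(1,1): OLD=307013/2048 → NEW=255, ERR=-215227/2048
(1,2): OLD=4601641/65536 → NEW=0, ERR=4601641/65536
(1,3): OLD=45692661/262144 → NEW=255, ERR=-21154059/262144
(1,4): OLD=1041462975/16777216 → NEW=0, ERR=1041462975/16777216
(1,5): OLD=32096466287/134217728 → NEW=255, ERR=-2129054353/134217728
(1,6): OLD=188542305697/2147483648 → NEW=0, ERR=188542305697/2147483648
(2,0): OLD=1746631/32768 → NEW=0, ERR=1746631/32768
(2,1): OLD=222765693/1048576 → NEW=255, ERR=-44621187/1048576
(2,2): OLD=3365948343/16777216 → NEW=255, ERR=-912241737/16777216
(2,3): OLD=21611948223/134217728 → NEW=255, ERR=-12613572417/134217728
(2,4): OLD=187116067503/1073741824 → NEW=255, ERR=-86688097617/1073741824
(2,5): OLD=70890707109/34359738368 → NEW=0, ERR=70890707109/34359738368
(2,6): OLD=116739407060435/549755813888 → NEW=255, ERR=-23448325481005/549755813888
(3,0): OLD=2142086103/16777216 → NEW=0, ERR=2142086103/16777216
Target (3,0): original=119, with diffused error = 2142086103/16777216

Answer: 2142086103/16777216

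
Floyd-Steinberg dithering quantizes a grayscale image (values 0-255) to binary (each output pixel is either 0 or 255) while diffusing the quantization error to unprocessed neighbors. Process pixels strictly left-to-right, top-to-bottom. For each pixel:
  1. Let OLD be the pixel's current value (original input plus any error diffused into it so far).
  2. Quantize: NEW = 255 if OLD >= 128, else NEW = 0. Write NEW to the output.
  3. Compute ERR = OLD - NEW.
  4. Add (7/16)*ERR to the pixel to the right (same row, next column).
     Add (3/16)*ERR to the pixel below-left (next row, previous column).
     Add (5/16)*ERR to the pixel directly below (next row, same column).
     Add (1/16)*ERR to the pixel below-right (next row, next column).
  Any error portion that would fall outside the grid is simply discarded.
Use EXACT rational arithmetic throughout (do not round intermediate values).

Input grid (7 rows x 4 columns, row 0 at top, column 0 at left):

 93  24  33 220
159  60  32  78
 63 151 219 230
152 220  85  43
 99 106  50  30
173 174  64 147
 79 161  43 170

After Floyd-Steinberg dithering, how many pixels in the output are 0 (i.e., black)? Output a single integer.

(0,0): OLD=93 → NEW=0, ERR=93
(0,1): OLD=1035/16 → NEW=0, ERR=1035/16
(0,2): OLD=15693/256 → NEW=0, ERR=15693/256
(0,3): OLD=1010971/4096 → NEW=255, ERR=-33509/4096
(1,0): OLD=51249/256 → NEW=255, ERR=-14031/256
(1,1): OLD=150615/2048 → NEW=0, ERR=150615/2048
(1,2): OLD=5625635/65536 → NEW=0, ERR=5625635/65536
(1,3): OLD=122505061/1048576 → NEW=0, ERR=122505061/1048576
(2,0): OLD=1954989/32768 → NEW=0, ERR=1954989/32768
(2,1): OLD=223088191/1048576 → NEW=255, ERR=-44298689/1048576
(2,2): OLD=532350043/2097152 → NEW=255, ERR=-2423717/2097152
(2,3): OLD=9105624271/33554432 → NEW=255, ERR=549244111/33554432
(3,0): OLD=2730039005/16777216 → NEW=255, ERR=-1548151075/16777216
(3,1): OLD=45617632835/268435456 → NEW=255, ERR=-22833408445/268435456
(3,2): OLD=205528576445/4294967296 → NEW=0, ERR=205528576445/4294967296
(3,3): OLD=4740189993387/68719476736 → NEW=0, ERR=4740189993387/68719476736
(4,0): OLD=232849450969/4294967296 → NEW=0, ERR=232849450969/4294967296
(4,1): OLD=3653898534667/34359738368 → NEW=0, ERR=3653898534667/34359738368
(4,2): OLD=130947664407979/1099511627776 → NEW=0, ERR=130947664407979/1099511627776
(4,3): OLD=1876229747229213/17592186044416 → NEW=0, ERR=1876229747229213/17592186044416
(5,0): OLD=115383429445385/549755813888 → NEW=255, ERR=-24804303096055/549755813888
(5,1): OLD=3750856346602335/17592186044416 → NEW=255, ERR=-735151094723745/17592186044416
(5,2): OLD=963863727827851/8796093022208 → NEW=0, ERR=963863727827851/8796093022208
(5,3): OLD=66347225132730075/281474976710656 → NEW=255, ERR=-5428893928487205/281474976710656
(6,0): OLD=16062381380601789/281474976710656 → NEW=0, ERR=16062381380601789/281474976710656
(6,1): OLD=858535236779256315/4503599627370496 → NEW=255, ERR=-289882668200220165/4503599627370496
(6,2): OLD=3088003420651994093/72057594037927936 → NEW=0, ERR=3088003420651994093/72057594037927936
(6,3): OLD=218559667157630077563/1152921504606846976 → NEW=255, ERR=-75435316517115901317/1152921504606846976
Output grid:
  Row 0: ...#  (3 black, running=3)
  Row 1: #...  (3 black, running=6)
  Row 2: .###  (1 black, running=7)
  Row 3: ##..  (2 black, running=9)
  Row 4: ....  (4 black, running=13)
  Row 5: ##.#  (1 black, running=14)
  Row 6: .#.#  (2 black, running=16)

Answer: 16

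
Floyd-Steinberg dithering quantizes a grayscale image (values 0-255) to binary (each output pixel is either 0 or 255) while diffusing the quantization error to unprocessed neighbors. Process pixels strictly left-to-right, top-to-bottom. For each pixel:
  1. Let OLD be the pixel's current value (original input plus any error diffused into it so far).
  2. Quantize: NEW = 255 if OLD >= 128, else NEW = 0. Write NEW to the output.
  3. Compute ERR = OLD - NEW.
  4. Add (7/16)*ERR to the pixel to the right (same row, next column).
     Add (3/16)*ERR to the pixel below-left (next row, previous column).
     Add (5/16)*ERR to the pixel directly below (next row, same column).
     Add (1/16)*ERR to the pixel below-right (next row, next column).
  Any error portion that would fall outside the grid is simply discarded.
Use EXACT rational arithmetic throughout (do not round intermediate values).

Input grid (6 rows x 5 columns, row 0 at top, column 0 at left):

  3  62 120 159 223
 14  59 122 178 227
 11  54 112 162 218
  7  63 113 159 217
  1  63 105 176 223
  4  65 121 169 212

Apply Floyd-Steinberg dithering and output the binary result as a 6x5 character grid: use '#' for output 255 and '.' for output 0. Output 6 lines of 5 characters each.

Answer: ..#.#
..###
...##
..#.#
..###
...##

Derivation:
(0,0): OLD=3 → NEW=0, ERR=3
(0,1): OLD=1013/16 → NEW=0, ERR=1013/16
(0,2): OLD=37811/256 → NEW=255, ERR=-27469/256
(0,3): OLD=458981/4096 → NEW=0, ERR=458981/4096
(0,4): OLD=17827395/65536 → NEW=255, ERR=1115715/65536
(1,0): OLD=6863/256 → NEW=0, ERR=6863/256
(1,1): OLD=144553/2048 → NEW=0, ERR=144553/2048
(1,2): OLD=9457885/65536 → NEW=255, ERR=-7253795/65536
(1,3): OLD=42225881/262144 → NEW=255, ERR=-24620839/262144
(1,4): OLD=831450219/4194304 → NEW=255, ERR=-238097301/4194304
(2,0): OLD=1068627/32768 → NEW=0, ERR=1068627/32768
(2,1): OLD=74707905/1048576 → NEW=0, ERR=74707905/1048576
(2,2): OLD=1600260995/16777216 → NEW=0, ERR=1600260995/16777216
(2,3): OLD=42095563225/268435456 → NEW=255, ERR=-26355478055/268435456
(2,4): OLD=650411648687/4294967296 → NEW=255, ERR=-444805011793/4294967296
(3,0): OLD=512544547/16777216 → NEW=0, ERR=512544547/16777216
(3,1): OLD=15911898983/134217728 → NEW=0, ERR=15911898983/134217728
(3,2): OLD=776177559325/4294967296 → NEW=255, ERR=-319039101155/4294967296
(3,3): OLD=707492078485/8589934592 → NEW=0, ERR=707492078485/8589934592
(3,4): OLD=29485272037129/137438953472 → NEW=255, ERR=-5561661098231/137438953472
(4,0): OLD=70384962477/2147483648 → NEW=0, ERR=70384962477/2147483648
(4,1): OLD=7034714446893/68719476736 → NEW=0, ERR=7034714446893/68719476736
(4,2): OLD=164295296115267/1099511627776 → NEW=255, ERR=-116080168967613/1099511627776
(4,3): OLD=2521304615021101/17592186044416 → NEW=255, ERR=-1964702826304979/17592186044416
(4,4): OLD=46905480696210875/281474976710656 → NEW=255, ERR=-24870638365006405/281474976710656
(5,0): OLD=36763783848103/1099511627776 → NEW=0, ERR=36763783848103/1099511627776
(5,1): OLD=825706164730293/8796093022208 → NEW=0, ERR=825706164730293/8796093022208
(5,2): OLD=32238723390294109/281474976710656 → NEW=0, ERR=32238723390294109/281474976710656
(5,3): OLD=181318684075636531/1125899906842624 → NEW=255, ERR=-105785792169232589/1125899906842624
(5,4): OLD=2455398190641905729/18014398509481984 → NEW=255, ERR=-2138273429276000191/18014398509481984
Row 0: ..#.#
Row 1: ..###
Row 2: ...##
Row 3: ..#.#
Row 4: ..###
Row 5: ...##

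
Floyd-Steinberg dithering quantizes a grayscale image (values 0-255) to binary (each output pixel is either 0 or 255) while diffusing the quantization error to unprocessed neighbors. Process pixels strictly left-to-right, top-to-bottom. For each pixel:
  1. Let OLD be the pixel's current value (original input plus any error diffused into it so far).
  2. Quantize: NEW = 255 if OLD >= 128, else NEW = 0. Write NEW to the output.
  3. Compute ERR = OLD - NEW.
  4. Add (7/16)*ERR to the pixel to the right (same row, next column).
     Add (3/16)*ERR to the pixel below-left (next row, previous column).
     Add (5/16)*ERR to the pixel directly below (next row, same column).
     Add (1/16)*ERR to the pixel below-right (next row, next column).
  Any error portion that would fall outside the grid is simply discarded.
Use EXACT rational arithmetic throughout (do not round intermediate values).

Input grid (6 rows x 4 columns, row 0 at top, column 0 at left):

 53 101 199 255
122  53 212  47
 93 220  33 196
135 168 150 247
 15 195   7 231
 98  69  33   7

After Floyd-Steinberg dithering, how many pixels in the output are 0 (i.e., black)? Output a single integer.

(0,0): OLD=53 → NEW=0, ERR=53
(0,1): OLD=1987/16 → NEW=0, ERR=1987/16
(0,2): OLD=64853/256 → NEW=255, ERR=-427/256
(0,3): OLD=1041491/4096 → NEW=255, ERR=-2989/4096
(1,0): OLD=41433/256 → NEW=255, ERR=-23847/256
(1,1): OLD=110703/2048 → NEW=0, ERR=110703/2048
(1,2): OLD=15909019/65536 → NEW=255, ERR=-802661/65536
(1,3): OLD=43316013/1048576 → NEW=0, ERR=43316013/1048576
(2,0): OLD=2425653/32768 → NEW=0, ERR=2425653/32768
(2,1): OLD=273845527/1048576 → NEW=255, ERR=6458647/1048576
(2,2): OLD=90159219/2097152 → NEW=0, ERR=90159219/2097152
(2,3): OLD=7615258183/33554432 → NEW=255, ERR=-941121977/33554432
(3,0): OLD=2672404581/16777216 → NEW=255, ERR=-1605785499/16777216
(3,1): OLD=37779105467/268435456 → NEW=255, ERR=-30671935813/268435456
(3,2): OLD=466309930053/4294967296 → NEW=0, ERR=466309930053/4294967296
(3,3): OLD=19820208279395/68719476736 → NEW=255, ERR=2296741711715/68719476736
(4,0): OLD=-156054137919/4294967296 → NEW=0, ERR=-156054137919/4294967296
(4,1): OLD=5421006417731/34359738368 → NEW=255, ERR=-3340726866109/34359738368
(4,2): OLD=-2730590759837/1099511627776 → NEW=0, ERR=-2730590759837/1099511627776
(4,3): OLD=4347795519972005/17592186044416 → NEW=255, ERR=-138211921354075/17592186044416
(5,0): OLD=37611723645937/549755813888 → NEW=0, ERR=37611723645937/549755813888
(5,1): OLD=1157767037943607/17592186044416 → NEW=0, ERR=1157767037943607/17592186044416
(5,2): OLD=470297134898747/8796093022208 → NEW=0, ERR=470297134898747/8796093022208
(5,3): OLD=7819735666629283/281474976710656 → NEW=0, ERR=7819735666629283/281474976710656
Output grid:
  Row 0: ..##  (2 black, running=2)
  Row 1: #.#.  (2 black, running=4)
  Row 2: .#.#  (2 black, running=6)
  Row 3: ##.#  (1 black, running=7)
  Row 4: .#.#  (2 black, running=9)
  Row 5: ....  (4 black, running=13)

Answer: 13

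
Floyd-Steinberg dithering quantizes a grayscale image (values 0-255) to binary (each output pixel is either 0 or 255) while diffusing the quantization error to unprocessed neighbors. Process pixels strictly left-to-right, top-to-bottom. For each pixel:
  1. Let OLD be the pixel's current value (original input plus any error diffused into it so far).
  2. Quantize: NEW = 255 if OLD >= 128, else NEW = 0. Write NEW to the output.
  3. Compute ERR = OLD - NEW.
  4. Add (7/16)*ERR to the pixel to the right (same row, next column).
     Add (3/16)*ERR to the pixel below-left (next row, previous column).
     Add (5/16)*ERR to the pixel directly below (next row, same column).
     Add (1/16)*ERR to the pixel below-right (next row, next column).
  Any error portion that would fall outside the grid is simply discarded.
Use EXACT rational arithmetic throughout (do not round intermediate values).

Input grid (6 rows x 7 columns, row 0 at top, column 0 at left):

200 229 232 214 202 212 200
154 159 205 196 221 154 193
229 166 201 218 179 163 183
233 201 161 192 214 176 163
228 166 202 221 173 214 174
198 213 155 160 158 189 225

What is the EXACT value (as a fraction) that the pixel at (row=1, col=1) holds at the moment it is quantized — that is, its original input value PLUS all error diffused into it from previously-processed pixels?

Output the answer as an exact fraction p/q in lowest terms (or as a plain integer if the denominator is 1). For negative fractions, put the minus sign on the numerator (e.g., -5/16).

Answer: 383483/2048

Derivation:
(0,0): OLD=200 → NEW=255, ERR=-55
(0,1): OLD=3279/16 → NEW=255, ERR=-801/16
(0,2): OLD=53785/256 → NEW=255, ERR=-11495/256
(0,3): OLD=796079/4096 → NEW=255, ERR=-248401/4096
(0,4): OLD=11499465/65536 → NEW=255, ERR=-5212215/65536
(0,5): OLD=185812607/1048576 → NEW=255, ERR=-81574273/1048576
(0,6): OLD=2784423289/16777216 → NEW=255, ERR=-1493766791/16777216
(1,0): OLD=32621/256 → NEW=0, ERR=32621/256
(1,1): OLD=383483/2048 → NEW=255, ERR=-138757/2048
Target (1,1): original=159, with diffused error = 383483/2048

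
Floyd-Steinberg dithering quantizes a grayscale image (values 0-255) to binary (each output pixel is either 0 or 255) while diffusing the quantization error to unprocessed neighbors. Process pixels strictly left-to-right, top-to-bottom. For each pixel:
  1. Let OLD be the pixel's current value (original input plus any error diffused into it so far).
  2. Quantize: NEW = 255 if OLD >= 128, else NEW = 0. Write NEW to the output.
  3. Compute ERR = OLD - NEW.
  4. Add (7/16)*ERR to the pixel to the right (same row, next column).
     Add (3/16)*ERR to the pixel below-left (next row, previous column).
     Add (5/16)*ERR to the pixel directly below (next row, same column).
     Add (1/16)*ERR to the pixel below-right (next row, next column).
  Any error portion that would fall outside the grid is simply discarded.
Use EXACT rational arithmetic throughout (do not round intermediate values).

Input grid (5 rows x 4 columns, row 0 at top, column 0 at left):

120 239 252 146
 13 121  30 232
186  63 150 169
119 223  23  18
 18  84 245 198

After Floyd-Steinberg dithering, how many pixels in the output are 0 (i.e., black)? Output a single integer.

Answer: 10

Derivation:
(0,0): OLD=120 → NEW=0, ERR=120
(0,1): OLD=583/2 → NEW=255, ERR=73/2
(0,2): OLD=8575/32 → NEW=255, ERR=415/32
(0,3): OLD=77657/512 → NEW=255, ERR=-52903/512
(1,0): OLD=1835/32 → NEW=0, ERR=1835/32
(1,1): OLD=42861/256 → NEW=255, ERR=-22419/256
(1,2): OLD=-174927/8192 → NEW=0, ERR=-174927/8192
(1,3): OLD=25058215/131072 → NEW=255, ERR=-8365145/131072
(2,0): OLD=767999/4096 → NEW=255, ERR=-276481/4096
(2,1): OLD=744741/131072 → NEW=0, ERR=744741/131072
(2,2): OLD=33652233/262144 → NEW=255, ERR=-33194487/262144
(2,3): OLD=387226853/4194304 → NEW=0, ERR=387226853/4194304
(3,0): OLD=207558351/2097152 → NEW=0, ERR=207558351/2097152
(3,1): OLD=8056900113/33554432 → NEW=255, ERR=-499480047/33554432
(3,2): OLD=-2908702865/536870912 → NEW=0, ERR=-2908702865/536870912
(3,3): OLD=314100779145/8589934592 → NEW=0, ERR=314100779145/8589934592
(4,0): OLD=24769904355/536870912 → NEW=0, ERR=24769904355/536870912
(4,1): OLD=449697130857/4294967296 → NEW=0, ERR=449697130857/4294967296
(4,2): OLD=40550042648841/137438953472 → NEW=255, ERR=5503109513481/137438953472
(4,3): OLD=498311805591823/2199023255552 → NEW=255, ERR=-62439124573937/2199023255552
Output grid:
  Row 0: .###  (1 black, running=1)
  Row 1: .#.#  (2 black, running=3)
  Row 2: #.#.  (2 black, running=5)
  Row 3: .#..  (3 black, running=8)
  Row 4: ..##  (2 black, running=10)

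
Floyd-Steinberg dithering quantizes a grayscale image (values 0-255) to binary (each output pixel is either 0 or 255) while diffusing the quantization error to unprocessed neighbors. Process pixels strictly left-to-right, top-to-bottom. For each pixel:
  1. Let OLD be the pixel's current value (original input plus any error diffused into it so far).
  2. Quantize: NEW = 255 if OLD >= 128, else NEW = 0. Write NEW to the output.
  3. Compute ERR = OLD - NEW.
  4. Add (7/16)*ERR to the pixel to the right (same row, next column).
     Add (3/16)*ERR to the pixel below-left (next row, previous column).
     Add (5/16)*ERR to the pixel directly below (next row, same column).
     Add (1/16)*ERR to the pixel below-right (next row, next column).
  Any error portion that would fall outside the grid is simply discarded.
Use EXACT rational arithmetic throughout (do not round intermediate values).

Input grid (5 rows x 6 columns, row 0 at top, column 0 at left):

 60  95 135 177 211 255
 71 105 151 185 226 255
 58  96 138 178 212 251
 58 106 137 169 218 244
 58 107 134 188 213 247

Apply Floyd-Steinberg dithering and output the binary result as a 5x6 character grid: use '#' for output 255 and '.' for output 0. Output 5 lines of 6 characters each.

Answer: ..####
.#.###
.#.#.#
..####
.#.###

Derivation:
(0,0): OLD=60 → NEW=0, ERR=60
(0,1): OLD=485/4 → NEW=0, ERR=485/4
(0,2): OLD=12035/64 → NEW=255, ERR=-4285/64
(0,3): OLD=151253/1024 → NEW=255, ERR=-109867/1024
(0,4): OLD=2687955/16384 → NEW=255, ERR=-1489965/16384
(0,5): OLD=56416965/262144 → NEW=255, ERR=-10429755/262144
(1,0): OLD=7199/64 → NEW=0, ERR=7199/64
(1,1): OLD=93849/512 → NEW=255, ERR=-36711/512
(1,2): OLD=1411789/16384 → NEW=0, ERR=1411789/16384
(1,3): OLD=11005737/65536 → NEW=255, ERR=-5705943/65536
(1,4): OLD=609533883/4194304 → NEW=255, ERR=-460013637/4194304
(1,5): OLD=12676853421/67108864 → NEW=255, ERR=-4435906899/67108864
(2,0): OLD=652963/8192 → NEW=0, ERR=652963/8192
(2,1): OLD=34511857/262144 → NEW=255, ERR=-32334863/262144
(2,2): OLD=378145683/4194304 → NEW=0, ERR=378145683/4194304
(2,3): OLD=5873936443/33554432 → NEW=255, ERR=-2682443717/33554432
(2,4): OLD=134127357361/1073741824 → NEW=0, ERR=134127357361/1073741824
(2,5): OLD=4778402623719/17179869184 → NEW=255, ERR=397535981799/17179869184
(3,0): OLD=250739123/4194304 → NEW=0, ERR=250739123/4194304
(3,1): OLD=3875339255/33554432 → NEW=0, ERR=3875339255/33554432
(3,2): OLD=51809161717/268435456 → NEW=255, ERR=-16641879563/268435456
(3,3): OLD=2507421636543/17179869184 → NEW=255, ERR=-1873445005377/17179869184
(3,4): OLD=28679327013663/137438953472 → NEW=255, ERR=-6367606121697/137438953472
(3,5): OLD=525058172516977/2199023255552 → NEW=255, ERR=-35692757648783/2199023255552
(4,0): OLD=52794095581/536870912 → NEW=0, ERR=52794095581/536870912
(4,1): OLD=1530952141177/8589934592 → NEW=255, ERR=-659481179783/8589934592
(4,2): OLD=18639340235803/274877906944 → NEW=0, ERR=18639340235803/274877906944
(4,3): OLD=752185603905319/4398046511104 → NEW=255, ERR=-369316256426201/4398046511104
(4,4): OLD=10690753268118295/70368744177664 → NEW=255, ERR=-7253276497186025/70368744177664
(4,5): OLD=218353285951711809/1125899906842624 → NEW=255, ERR=-68751190293157311/1125899906842624
Row 0: ..####
Row 1: .#.###
Row 2: .#.#.#
Row 3: ..####
Row 4: .#.###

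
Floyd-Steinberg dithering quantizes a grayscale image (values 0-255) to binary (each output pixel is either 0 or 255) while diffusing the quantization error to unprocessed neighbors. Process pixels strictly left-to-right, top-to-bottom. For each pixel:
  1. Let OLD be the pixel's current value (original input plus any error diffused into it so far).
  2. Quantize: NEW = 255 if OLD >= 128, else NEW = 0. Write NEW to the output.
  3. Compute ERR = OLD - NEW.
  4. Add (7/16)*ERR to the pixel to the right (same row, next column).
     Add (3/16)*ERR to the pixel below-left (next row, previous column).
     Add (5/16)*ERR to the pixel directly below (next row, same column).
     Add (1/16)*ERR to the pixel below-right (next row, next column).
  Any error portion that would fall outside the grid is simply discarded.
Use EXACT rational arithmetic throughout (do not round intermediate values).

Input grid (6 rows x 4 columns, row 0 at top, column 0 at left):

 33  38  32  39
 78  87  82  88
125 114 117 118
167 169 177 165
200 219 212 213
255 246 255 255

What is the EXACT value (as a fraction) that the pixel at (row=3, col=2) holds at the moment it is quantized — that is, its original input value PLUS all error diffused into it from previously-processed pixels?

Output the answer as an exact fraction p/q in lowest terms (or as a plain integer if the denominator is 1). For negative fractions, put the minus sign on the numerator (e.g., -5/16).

(0,0): OLD=33 → NEW=0, ERR=33
(0,1): OLD=839/16 → NEW=0, ERR=839/16
(0,2): OLD=14065/256 → NEW=0, ERR=14065/256
(0,3): OLD=258199/4096 → NEW=0, ERR=258199/4096
(1,0): OLD=25125/256 → NEW=0, ERR=25125/256
(1,1): OLD=324995/2048 → NEW=255, ERR=-197245/2048
(1,2): OLD=4727103/65536 → NEW=0, ERR=4727103/65536
(1,3): OLD=149620969/1048576 → NEW=255, ERR=-117765911/1048576
(2,0): OLD=4509265/32768 → NEW=255, ERR=-3846575/32768
(2,1): OLD=54739723/1048576 → NEW=0, ERR=54739723/1048576
(2,2): OLD=283749175/2097152 → NEW=255, ERR=-251024585/2097152
(2,3): OLD=1175859067/33554432 → NEW=0, ERR=1175859067/33554432
(3,0): OLD=2350562241/16777216 → NEW=255, ERR=-1927627839/16777216
(3,1): OLD=28257338591/268435456 → NEW=0, ERR=28257338591/268435456
(3,2): OLD=839588833825/4294967296 → NEW=255, ERR=-255627826655/4294967296
Target (3,2): original=177, with diffused error = 839588833825/4294967296

Answer: 839588833825/4294967296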